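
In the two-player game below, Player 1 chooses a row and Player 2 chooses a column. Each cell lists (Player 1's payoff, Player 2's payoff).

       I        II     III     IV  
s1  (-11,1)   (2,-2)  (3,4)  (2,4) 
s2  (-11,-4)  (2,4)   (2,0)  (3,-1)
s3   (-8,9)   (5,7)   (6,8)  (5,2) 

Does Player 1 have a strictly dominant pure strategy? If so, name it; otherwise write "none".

s3 vs s1: I: -8>-11, II: 5>2, III: 6>3, IV: 5>2.
s3 vs s2: I: -8>-11, II: 5>2, III: 6>2, IV: 5>3.
s3 strictly beats every other strategy against every opponent action, so it is strictly dominant.

s3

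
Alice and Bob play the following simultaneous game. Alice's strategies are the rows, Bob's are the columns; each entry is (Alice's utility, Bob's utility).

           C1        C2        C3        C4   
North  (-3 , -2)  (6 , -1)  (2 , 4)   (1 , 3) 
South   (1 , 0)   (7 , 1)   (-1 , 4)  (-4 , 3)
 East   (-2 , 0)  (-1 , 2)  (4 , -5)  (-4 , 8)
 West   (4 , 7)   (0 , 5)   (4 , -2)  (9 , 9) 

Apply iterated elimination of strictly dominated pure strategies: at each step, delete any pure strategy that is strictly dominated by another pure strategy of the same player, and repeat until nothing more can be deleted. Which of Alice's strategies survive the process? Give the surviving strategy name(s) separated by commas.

West

Column C1 is eliminated: C4 beats it against every remaining row (North: 3>-2, South: 3>0, East: 8>0, West: 9>7).
Bob's strategy C2 is strictly dominated by C4 (North: 3>-1, South: 3>1, East: 8>2, West: 9>5) and is removed.
For Alice, West strictly dominates North on the remaining columns (C3: 4>2, C4: 9>1); eliminate North.
Alice's strategy South is strictly dominated by West (C3: 4>-1, C4: 9>-4) and is removed.
Column C3 is eliminated: C4 beats it against every remaining row (East: 8>-5, West: 9>-2).
Row East is eliminated: West beats it against every remaining column (C4: 9>-4).
Among the remaining strategies, none is strictly dominated by another pure strategy of the same player, so the elimination stops.
Surviving strategies — Alice: {West}; Bob: {C4}.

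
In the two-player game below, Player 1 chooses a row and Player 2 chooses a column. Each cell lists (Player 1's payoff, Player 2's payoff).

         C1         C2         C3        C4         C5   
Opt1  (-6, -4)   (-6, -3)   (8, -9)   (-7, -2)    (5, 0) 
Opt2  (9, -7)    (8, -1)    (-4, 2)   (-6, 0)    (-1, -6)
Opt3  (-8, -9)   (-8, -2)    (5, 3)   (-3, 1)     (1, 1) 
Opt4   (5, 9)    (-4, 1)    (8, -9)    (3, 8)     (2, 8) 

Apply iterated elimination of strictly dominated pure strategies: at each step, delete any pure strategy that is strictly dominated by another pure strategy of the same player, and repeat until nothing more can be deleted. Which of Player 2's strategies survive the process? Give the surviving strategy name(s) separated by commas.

C1, C3, C4, C5

Player 1's strategy Opt3 is strictly dominated by Opt4 (C1: 5>-8, C2: -4>-8, C3: 8>5, C4: 3>-3, C5: 2>1) and is removed.
For Player 2, C4 strictly dominates C2 on the remaining rows (Opt1: -2>-3, Opt2: 0>-1, Opt4: 8>1); eliminate C2.
Among the remaining strategies, none is strictly dominated by another pure strategy of the same player, so the elimination stops.
Surviving strategies — Player 1: {Opt1, Opt2, Opt4}; Player 2: {C1, C3, C4, C5}.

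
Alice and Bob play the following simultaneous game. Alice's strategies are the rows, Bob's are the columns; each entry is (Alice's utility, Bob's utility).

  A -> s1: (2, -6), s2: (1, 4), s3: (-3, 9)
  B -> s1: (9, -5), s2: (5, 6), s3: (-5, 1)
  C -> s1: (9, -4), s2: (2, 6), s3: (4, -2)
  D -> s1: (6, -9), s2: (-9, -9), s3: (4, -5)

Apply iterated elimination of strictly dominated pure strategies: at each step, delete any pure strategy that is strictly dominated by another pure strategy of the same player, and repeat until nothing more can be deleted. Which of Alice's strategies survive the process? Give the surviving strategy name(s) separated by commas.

Row A is eliminated: C beats it against every remaining column (s1: 9>2, s2: 2>1, s3: 4>-3).
Column s1 is eliminated: s3 beats it against every remaining row (B: 1>-5, C: -2>-4, D: -5>-9).
Among the remaining strategies, none is strictly dominated by another pure strategy of the same player, so the elimination stops.
Surviving strategies — Alice: {B, C, D}; Bob: {s2, s3}.

B, C, D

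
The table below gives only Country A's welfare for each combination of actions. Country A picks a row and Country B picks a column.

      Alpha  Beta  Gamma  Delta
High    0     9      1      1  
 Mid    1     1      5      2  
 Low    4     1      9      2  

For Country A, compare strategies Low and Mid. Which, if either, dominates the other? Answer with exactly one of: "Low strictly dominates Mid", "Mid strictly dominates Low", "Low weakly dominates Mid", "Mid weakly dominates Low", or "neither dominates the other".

Low weakly dominates Mid

Compare Low to Mid across each opponent action: Alpha: 4>1, Beta: 1=1, Gamma: 9>5, Delta: 2=2.
Low is at least as good everywhere and strictly better somewhere (tied only at Beta, Delta), so Low weakly but not strictly dominates Mid.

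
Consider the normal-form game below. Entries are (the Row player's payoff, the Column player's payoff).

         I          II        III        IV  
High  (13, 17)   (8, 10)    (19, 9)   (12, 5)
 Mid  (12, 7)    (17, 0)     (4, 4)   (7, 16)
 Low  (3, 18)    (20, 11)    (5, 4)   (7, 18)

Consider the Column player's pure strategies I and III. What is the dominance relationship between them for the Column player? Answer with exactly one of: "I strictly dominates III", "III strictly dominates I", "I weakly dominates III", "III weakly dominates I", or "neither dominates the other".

I's payoffs vs III's, by the Row player's action — High: 17>9, Mid: 7>4, Low: 18>4.
I gives a strictly higher payoff against each choice by the Row player, so I strictly dominates III.

I strictly dominates III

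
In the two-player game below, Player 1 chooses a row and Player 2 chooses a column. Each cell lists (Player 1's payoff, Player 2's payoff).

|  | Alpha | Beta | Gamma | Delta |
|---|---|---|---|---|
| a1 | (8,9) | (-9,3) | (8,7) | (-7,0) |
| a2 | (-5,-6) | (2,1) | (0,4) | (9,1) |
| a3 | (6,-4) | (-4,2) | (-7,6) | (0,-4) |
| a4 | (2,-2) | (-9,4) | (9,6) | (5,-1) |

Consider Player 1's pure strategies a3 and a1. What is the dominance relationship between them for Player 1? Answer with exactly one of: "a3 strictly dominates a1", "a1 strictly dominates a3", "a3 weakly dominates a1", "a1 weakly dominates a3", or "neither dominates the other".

neither dominates the other

a3's payoffs vs a1's, by Player 2's action — Alpha: 6<8, Beta: -4>-9, Gamma: -7<8, Delta: 0>-7.
a3 does better at Beta, Delta but worse at Alpha, Gamma; neither strategy dominates the other.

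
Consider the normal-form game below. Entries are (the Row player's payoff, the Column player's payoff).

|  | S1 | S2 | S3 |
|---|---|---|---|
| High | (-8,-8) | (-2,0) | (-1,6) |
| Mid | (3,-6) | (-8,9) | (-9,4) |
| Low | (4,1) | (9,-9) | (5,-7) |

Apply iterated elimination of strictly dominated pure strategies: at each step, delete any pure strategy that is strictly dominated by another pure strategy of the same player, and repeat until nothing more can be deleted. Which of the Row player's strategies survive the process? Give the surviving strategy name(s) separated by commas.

Row High is eliminated: Low beats it against every remaining column (S1: 4>-8, S2: 9>-2, S3: 5>-1).
For the Row player, Low strictly dominates Mid on the remaining columns (S1: 4>3, S2: 9>-8, S3: 5>-9); eliminate Mid.
The Column player's strategy S2 is strictly dominated by S1 (Low: 1>-9) and is removed.
For the Column player, S1 strictly dominates S3 on the remaining rows (Low: 1>-7); eliminate S3.
Among the remaining strategies, none is strictly dominated by another pure strategy of the same player, so the elimination stops.
Surviving strategies — the Row player: {Low}; the Column player: {S1}.

Low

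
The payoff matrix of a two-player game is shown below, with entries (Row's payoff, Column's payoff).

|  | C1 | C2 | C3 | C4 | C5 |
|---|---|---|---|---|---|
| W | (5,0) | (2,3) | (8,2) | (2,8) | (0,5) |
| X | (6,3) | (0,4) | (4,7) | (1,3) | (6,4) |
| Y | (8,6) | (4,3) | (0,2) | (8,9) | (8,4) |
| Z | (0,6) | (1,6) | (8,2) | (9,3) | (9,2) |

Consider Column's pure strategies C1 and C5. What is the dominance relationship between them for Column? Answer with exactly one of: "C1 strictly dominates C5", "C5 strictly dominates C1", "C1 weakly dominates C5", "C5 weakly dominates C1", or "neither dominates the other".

neither dominates the other

Compare C1 to C5 across every action of Row: W: 0<5, X: 3<4, Y: 6>4, Z: 6>2.
C1 does better at Y, Z but worse at W, X; neither strategy dominates the other.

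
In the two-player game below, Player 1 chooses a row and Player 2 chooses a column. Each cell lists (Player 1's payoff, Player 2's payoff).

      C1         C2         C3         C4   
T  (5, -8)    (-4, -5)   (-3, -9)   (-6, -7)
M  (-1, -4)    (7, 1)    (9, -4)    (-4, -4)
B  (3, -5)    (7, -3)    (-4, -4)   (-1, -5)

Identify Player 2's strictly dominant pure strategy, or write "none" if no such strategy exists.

C2

C2 vs C1: T: -5>-8, M: 1>-4, B: -3>-5.
C2 vs C3: T: -5>-9, M: 1>-4, B: -3>-4.
C2 vs C4: T: -5>-7, M: 1>-4, B: -3>-5.
C2 strictly beats every other strategy against every opponent action, so it is strictly dominant.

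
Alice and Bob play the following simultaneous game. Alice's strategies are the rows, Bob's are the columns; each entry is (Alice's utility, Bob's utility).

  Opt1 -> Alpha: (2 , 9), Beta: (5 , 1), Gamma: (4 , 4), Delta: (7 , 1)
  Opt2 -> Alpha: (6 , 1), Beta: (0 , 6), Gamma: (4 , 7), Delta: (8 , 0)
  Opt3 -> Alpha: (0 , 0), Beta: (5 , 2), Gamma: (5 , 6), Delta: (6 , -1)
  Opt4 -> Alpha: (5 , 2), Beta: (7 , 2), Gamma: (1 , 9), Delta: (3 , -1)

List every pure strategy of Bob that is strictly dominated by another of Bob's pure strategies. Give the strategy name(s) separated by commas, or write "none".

Alpha: no other strategy beats it everywhere (Beta at Opt1 (9>1); Gamma at Opt1 (9>4); Delta at Opt1 (9>1)).
Gamma strictly dominates Beta — Opt1: 4>1, Opt2: 7>6, Opt3: 6>2, Opt4: 9>2.
Nothing dominates Gamma: Alpha at Opt2 (7>1); Beta at Opt1 (4>1); Delta at Opt1 (4>1).
Delta is strictly dominated by Alpha (Opt1: 9>1, Opt2: 1>0, Opt3: 0>-1, Opt4: 2>-1).

Beta, Delta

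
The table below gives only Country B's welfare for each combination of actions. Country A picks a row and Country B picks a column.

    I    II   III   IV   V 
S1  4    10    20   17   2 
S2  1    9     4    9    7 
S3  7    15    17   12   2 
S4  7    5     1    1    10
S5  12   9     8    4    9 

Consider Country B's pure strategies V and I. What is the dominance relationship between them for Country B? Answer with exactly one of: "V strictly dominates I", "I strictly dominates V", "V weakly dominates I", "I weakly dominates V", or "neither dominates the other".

neither dominates the other

Compare V to I across each opponent action: S1: 2<4, S2: 7>1, S3: 2<7, S4: 10>7, S5: 9<12.
V does better at S2, S4 but worse at S1, S3, S5; neither strategy dominates the other.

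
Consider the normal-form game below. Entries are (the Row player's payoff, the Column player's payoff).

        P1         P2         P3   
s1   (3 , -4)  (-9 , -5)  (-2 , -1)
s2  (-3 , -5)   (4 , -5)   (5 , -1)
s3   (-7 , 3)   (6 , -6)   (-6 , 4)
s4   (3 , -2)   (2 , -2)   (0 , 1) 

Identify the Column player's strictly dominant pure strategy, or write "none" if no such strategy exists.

P3

P3 vs P1: s1: -1>-4, s2: -1>-5, s3: 4>3, s4: 1>-2.
P3 vs P2: s1: -1>-5, s2: -1>-5, s3: 4>-6, s4: 1>-2.
P3 strictly beats every other strategy against every opponent action, so it is strictly dominant.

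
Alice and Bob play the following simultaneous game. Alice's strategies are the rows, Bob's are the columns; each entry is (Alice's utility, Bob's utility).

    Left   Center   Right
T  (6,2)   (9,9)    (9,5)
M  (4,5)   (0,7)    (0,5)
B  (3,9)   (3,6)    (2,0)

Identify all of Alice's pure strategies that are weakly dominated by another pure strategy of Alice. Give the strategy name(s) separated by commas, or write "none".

M, B

T: no other strategy beats it everywhere (M at Left (6>4); B at Left (6>3)).
M: dominated, since T does at least as well everywhere (Left: 6>4, Center: 9>0, Right: 9>0).
B: dominated, since T does at least as well everywhere (Left: 6>3, Center: 9>3, Right: 9>2).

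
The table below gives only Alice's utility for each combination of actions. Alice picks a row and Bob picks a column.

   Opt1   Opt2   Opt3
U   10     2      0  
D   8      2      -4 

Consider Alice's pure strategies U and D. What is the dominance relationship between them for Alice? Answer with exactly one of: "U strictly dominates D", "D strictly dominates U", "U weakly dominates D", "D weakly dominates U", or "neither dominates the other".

Compare U to D across every action of Bob: Opt1: 10>8, Opt2: 2=2, Opt3: 0>-4.
U is at least as good everywhere and strictly better somewhere (tied only at Opt2), so U weakly but not strictly dominates D.

U weakly dominates D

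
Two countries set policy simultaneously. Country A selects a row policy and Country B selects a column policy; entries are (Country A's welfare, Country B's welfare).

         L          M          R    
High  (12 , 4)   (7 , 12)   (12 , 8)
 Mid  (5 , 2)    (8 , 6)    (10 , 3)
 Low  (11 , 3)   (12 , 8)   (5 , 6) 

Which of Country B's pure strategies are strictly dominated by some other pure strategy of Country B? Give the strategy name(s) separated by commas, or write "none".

L, R

M strictly dominates L — High: 12>4, Mid: 6>2, Low: 8>3.
M: no other strategy beats it everywhere (L at High (12>4); R at High (12>8)).
R: dominated, since M does at least as well everywhere (High: 12>8, Mid: 6>3, Low: 8>6).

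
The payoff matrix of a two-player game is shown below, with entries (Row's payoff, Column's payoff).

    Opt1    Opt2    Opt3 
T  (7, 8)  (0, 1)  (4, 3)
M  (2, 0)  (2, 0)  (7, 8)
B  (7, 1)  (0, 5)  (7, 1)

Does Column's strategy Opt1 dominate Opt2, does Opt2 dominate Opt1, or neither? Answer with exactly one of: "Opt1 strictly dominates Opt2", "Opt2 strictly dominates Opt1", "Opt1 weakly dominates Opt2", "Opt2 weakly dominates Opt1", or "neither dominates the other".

Opt1's payoffs vs Opt2's, by Row's action — T: 8>1, M: 0=0, B: 1<5.
Opt1 does better at T but worse at B; neither strategy dominates the other.

neither dominates the other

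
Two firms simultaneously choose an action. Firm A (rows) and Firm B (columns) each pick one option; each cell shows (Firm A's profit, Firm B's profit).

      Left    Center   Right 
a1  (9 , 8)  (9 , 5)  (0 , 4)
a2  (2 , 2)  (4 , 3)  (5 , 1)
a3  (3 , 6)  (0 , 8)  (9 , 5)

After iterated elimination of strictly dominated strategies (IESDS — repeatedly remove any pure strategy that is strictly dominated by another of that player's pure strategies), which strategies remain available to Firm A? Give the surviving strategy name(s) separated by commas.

For Firm B, Left strictly dominates Right on the remaining rows (a1: 8>4, a2: 2>1, a3: 6>5); eliminate Right.
For Firm A, a1 strictly dominates a2 on the remaining columns (Left: 9>2, Center: 9>4); eliminate a2.
Firm A's strategy a3 is strictly dominated by a1 (Left: 9>3, Center: 9>0) and is removed.
For Firm B, Left strictly dominates Center on the remaining rows (a1: 8>5); eliminate Center.
Among the remaining strategies, none is strictly dominated by another pure strategy of the same player, so the elimination stops.
Surviving strategies — Firm A: {a1}; Firm B: {Left}.

a1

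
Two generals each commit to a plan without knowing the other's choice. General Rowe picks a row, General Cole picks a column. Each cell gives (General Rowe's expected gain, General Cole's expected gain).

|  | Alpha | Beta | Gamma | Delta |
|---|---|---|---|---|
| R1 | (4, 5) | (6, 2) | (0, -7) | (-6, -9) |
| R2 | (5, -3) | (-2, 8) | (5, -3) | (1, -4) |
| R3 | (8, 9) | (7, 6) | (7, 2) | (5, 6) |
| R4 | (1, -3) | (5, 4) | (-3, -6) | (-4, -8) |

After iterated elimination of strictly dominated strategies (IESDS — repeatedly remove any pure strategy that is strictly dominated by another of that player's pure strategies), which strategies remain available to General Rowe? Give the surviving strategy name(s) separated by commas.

R3

For General Rowe, R3 strictly dominates R1 on the remaining columns (Alpha: 8>4, Beta: 7>6, Gamma: 7>0, Delta: 5>-6); eliminate R1.
General Rowe's strategy R2 is strictly dominated by R3 (Alpha: 8>5, Beta: 7>-2, Gamma: 7>5, Delta: 5>1) and is removed.
Row R4 is eliminated: R3 beats it against every remaining column (Alpha: 8>1, Beta: 7>5, Gamma: 7>-3, Delta: 5>-4).
For General Cole, Alpha strictly dominates Beta on the remaining rows (R3: 9>6); eliminate Beta.
General Cole's strategy Gamma is strictly dominated by Alpha (R3: 9>2) and is removed.
Column Delta is eliminated: Alpha beats it against every remaining row (R3: 9>6).
Among the remaining strategies, none is strictly dominated by another pure strategy of the same player, so the elimination stops.
Surviving strategies — General Rowe: {R3}; General Cole: {Alpha}.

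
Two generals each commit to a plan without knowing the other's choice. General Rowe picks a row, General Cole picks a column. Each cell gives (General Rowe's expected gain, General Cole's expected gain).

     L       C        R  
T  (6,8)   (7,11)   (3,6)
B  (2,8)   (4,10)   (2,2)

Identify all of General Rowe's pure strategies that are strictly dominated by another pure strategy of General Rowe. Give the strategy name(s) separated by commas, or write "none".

Nothing dominates T: B at L (6>2).
B is strictly dominated by T (L: 6>2, C: 7>4, R: 3>2).

B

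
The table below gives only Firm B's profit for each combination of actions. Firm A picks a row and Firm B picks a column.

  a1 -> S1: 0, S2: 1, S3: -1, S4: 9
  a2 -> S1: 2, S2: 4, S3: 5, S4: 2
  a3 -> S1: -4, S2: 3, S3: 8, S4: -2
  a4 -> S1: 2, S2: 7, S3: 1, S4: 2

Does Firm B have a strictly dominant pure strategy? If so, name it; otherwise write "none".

S1 fails to dominate S2 at a1 (0<1).
S2 fails to dominate S3 at a2 (4<5).
S3 fails to dominate S1 at a1 (-1<0).
S4 fails to dominate S1 at a2 (2=2).
No single strategy dominates all the others.

none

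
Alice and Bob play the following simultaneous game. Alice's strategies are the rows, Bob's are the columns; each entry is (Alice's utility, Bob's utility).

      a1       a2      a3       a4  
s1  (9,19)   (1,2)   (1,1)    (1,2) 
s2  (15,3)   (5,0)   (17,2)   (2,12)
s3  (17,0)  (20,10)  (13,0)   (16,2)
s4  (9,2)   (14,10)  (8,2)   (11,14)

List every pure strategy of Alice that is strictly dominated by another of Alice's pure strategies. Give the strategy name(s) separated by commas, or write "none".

s1: dominated, since s2 does at least as well everywhere (a1: 15>9, a2: 5>1, a3: 17>1, a4: 2>1).
Nothing dominates s2: s1 at a1 (15>9); s3 at a3 (17>13); s4 at a1 (15>9).
Nothing dominates s3: s1 at a1 (17>9); s2 at a1 (17>15); s4 at a1 (17>9).
s4 is strictly dominated by s3 (a1: 17>9, a2: 20>14, a3: 13>8, a4: 16>11).

s1, s4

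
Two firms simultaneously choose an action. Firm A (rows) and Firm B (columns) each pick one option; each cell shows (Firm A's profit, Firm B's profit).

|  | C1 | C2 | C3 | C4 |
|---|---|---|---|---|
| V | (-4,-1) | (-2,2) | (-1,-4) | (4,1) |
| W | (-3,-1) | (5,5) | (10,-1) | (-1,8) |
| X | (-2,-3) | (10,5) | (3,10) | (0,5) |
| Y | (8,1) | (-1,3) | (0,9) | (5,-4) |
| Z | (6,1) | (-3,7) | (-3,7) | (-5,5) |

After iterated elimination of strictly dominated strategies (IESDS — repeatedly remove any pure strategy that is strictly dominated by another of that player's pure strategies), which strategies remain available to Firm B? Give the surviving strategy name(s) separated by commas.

C2, C3, C4

Firm A's strategy V is strictly dominated by Y (C1: 8>-4, C2: -1>-2, C3: 0>-1, C4: 5>4) and is removed.
For Firm A, Y strictly dominates Z on the remaining columns (C1: 8>6, C2: -1>-3, C3: 0>-3, C4: 5>-5); eliminate Z.
Firm B's strategy C1 is strictly dominated by C2 (W: 5>-1, X: 5>-3, Y: 3>1) and is removed.
Among the remaining strategies, none is strictly dominated by another pure strategy of the same player, so the elimination stops.
Surviving strategies — Firm A: {W, X, Y}; Firm B: {C2, C3, C4}.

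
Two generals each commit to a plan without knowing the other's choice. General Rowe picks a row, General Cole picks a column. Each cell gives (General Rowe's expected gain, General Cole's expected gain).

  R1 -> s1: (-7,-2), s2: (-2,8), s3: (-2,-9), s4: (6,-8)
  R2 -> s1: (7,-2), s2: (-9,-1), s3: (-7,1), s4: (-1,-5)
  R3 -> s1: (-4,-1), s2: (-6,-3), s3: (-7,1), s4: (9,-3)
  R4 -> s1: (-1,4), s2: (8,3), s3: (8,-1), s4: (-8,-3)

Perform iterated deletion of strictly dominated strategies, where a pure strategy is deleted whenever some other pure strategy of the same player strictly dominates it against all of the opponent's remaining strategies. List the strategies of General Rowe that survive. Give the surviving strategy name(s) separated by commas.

R2, R4

For General Cole, s1 strictly dominates s4 on the remaining rows (R1: -2>-8, R2: -2>-5, R3: -1>-3, R4: 4>-3); eliminate s4.
For General Rowe, R4 strictly dominates R1 on the remaining columns (s1: -1>-7, s2: 8>-2, s3: 8>-2); eliminate R1.
General Rowe's strategy R3 is strictly dominated by R4 (s1: -1>-4, s2: 8>-6, s3: 8>-7) and is removed.
Among the remaining strategies, none is strictly dominated by another pure strategy of the same player, so the elimination stops.
Surviving strategies — General Rowe: {R2, R4}; General Cole: {s1, s2, s3}.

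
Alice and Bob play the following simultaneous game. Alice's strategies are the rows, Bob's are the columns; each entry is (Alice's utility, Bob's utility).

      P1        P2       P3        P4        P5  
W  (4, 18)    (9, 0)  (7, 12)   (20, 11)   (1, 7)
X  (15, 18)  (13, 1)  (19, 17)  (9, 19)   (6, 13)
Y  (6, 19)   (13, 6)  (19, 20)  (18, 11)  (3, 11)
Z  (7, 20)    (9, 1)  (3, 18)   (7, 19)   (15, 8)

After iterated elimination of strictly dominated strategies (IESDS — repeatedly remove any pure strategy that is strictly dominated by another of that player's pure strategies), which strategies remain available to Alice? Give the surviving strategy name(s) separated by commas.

W, X, Y

Column P2 is eliminated: P1 beats it against every remaining row (W: 18>0, X: 18>1, Y: 19>6, Z: 20>1).
Bob's strategy P5 is strictly dominated by P1 (W: 18>7, X: 18>13, Y: 19>11, Z: 20>8) and is removed.
For Alice, X strictly dominates Z on the remaining columns (P1: 15>7, P3: 19>3, P4: 9>7); eliminate Z.
Among the remaining strategies, none is strictly dominated by another pure strategy of the same player, so the elimination stops.
Surviving strategies — Alice: {W, X, Y}; Bob: {P1, P3, P4}.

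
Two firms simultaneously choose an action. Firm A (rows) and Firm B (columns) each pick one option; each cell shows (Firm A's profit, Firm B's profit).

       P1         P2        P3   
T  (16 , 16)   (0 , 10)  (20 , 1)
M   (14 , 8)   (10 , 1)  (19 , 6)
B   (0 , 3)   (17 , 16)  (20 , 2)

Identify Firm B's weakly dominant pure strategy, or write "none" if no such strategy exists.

none

P1 fails to dominate P2 at B (3<16).
P2 fails to dominate P1 at T (10<16).
P3 fails to dominate P1 at T (1<16).
No single strategy dominates all the others.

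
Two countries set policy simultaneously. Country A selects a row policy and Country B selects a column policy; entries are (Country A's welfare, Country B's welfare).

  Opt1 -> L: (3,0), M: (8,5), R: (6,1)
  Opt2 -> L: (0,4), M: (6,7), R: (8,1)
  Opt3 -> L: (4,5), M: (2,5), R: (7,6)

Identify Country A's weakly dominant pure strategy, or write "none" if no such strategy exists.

none

Opt1 fails to dominate Opt2 at R (6<8).
Opt2 fails to dominate Opt1 at L (0<3).
Opt3 fails to dominate Opt1 at M (2<8).
No single strategy dominates all the others.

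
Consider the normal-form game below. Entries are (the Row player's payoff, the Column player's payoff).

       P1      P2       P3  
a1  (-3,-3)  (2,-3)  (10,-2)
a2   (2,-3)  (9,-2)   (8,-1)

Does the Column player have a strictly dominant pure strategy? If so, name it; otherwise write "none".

P3 vs P1: a1: -2>-3, a2: -1>-3.
P3 vs P2: a1: -2>-3, a2: -1>-2.
P3 strictly beats every other strategy against every opponent action, so it is strictly dominant.

P3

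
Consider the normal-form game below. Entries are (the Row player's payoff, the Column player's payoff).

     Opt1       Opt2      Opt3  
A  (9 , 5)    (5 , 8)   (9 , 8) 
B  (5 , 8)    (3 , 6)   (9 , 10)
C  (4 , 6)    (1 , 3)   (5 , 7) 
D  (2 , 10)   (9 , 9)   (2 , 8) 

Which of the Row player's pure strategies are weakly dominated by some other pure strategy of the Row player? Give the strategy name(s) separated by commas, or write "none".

B, C

Nothing dominates A: B at Opt1 (9>5); C at Opt1 (9>4); D at Opt1 (9>2).
B: dominated, since A does at least as well everywhere (Opt1: 9>5, Opt2: 5>3, Opt3: 9=9).
C is weakly dominated by A (Opt1: 9>4, Opt2: 5>1, Opt3: 9>5).
Nothing dominates D: A at Opt2 (9>5); B at Opt2 (9>3); C at Opt2 (9>1).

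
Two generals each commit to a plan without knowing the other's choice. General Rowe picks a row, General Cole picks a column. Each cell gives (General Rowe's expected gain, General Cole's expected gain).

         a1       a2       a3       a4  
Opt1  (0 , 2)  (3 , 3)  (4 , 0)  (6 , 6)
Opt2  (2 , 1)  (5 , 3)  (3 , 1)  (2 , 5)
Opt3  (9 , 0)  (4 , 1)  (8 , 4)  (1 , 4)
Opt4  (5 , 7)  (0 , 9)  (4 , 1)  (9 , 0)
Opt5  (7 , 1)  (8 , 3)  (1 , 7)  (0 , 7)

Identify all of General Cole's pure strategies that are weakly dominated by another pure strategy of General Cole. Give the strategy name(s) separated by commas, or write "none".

a1

a1: dominated, since a2 does at least as well everywhere (Opt1: 3>2, Opt2: 3>1, Opt3: 1>0, Opt4: 9>7, Opt5: 3>1).
Nothing dominates a2: a1 at Opt1 (3>2); a3 at Opt1 (3>0); a4 at Opt4 (9>0).
a3: no other strategy beats it everywhere (a1 at Opt3 (4>0); a2 at Opt3 (4>1); a4 at Opt4 (1>0)).
a4: no other strategy beats it everywhere (a1 at Opt1 (6>2); a2 at Opt1 (6>3); a3 at Opt1 (6>0)).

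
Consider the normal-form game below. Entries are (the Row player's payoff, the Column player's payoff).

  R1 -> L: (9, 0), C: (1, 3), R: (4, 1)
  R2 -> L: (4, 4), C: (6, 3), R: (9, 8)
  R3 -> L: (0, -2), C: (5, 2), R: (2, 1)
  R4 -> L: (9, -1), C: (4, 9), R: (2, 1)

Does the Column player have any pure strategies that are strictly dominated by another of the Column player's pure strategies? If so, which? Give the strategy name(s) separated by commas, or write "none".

L is strictly dominated by R (R1: 1>0, R2: 8>4, R3: 1>-2, R4: 1>-1).
Nothing dominates C: L at R1 (3>0); R at R1 (3>1).
R: no other strategy beats it everywhere (L at R1 (1>0); C at R2 (8>3)).

L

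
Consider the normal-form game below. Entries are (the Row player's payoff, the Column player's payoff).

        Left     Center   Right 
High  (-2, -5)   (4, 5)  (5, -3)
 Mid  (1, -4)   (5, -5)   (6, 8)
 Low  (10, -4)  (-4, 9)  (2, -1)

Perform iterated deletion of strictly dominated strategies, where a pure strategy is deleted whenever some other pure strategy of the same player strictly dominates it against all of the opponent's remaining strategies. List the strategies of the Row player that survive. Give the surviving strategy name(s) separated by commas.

Mid

For the Row player, Mid strictly dominates High on the remaining columns (Left: 1>-2, Center: 5>4, Right: 6>5); eliminate High.
Column Left is eliminated: Right beats it against every remaining row (Mid: 8>-4, Low: -1>-4).
The Row player's strategy Low is strictly dominated by Mid (Center: 5>-4, Right: 6>2) and is removed.
For the Column player, Right strictly dominates Center on the remaining rows (Mid: 8>-5); eliminate Center.
Among the remaining strategies, none is strictly dominated by another pure strategy of the same player, so the elimination stops.
Surviving strategies — the Row player: {Mid}; the Column player: {Right}.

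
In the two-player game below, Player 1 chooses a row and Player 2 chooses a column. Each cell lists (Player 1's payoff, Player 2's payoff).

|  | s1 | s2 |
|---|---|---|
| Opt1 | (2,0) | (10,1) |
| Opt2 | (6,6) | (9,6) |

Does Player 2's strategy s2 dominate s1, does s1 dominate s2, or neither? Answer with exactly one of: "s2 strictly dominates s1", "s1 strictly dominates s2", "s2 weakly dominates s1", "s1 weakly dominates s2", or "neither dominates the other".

s2's payoffs vs s1's, by Player 1's action — Opt1: 1>0, Opt2: 6=6.
s2 is at least as good everywhere and strictly better somewhere (tied only at Opt2), so s2 weakly but not strictly dominates s1.

s2 weakly dominates s1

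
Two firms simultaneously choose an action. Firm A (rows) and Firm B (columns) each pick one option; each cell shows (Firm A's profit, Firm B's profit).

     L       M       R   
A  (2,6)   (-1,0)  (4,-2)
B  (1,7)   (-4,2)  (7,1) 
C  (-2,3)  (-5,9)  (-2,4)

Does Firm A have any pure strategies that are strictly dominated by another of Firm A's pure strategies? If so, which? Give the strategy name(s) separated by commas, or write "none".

A is not dominated — it holds its own against B at L (2>1); C at L (2>-2).
B: no other strategy beats it everywhere (A at R (7>4); C at L (1>-2)).
A strictly dominates C — L: 2>-2, M: -1>-5, R: 4>-2.

C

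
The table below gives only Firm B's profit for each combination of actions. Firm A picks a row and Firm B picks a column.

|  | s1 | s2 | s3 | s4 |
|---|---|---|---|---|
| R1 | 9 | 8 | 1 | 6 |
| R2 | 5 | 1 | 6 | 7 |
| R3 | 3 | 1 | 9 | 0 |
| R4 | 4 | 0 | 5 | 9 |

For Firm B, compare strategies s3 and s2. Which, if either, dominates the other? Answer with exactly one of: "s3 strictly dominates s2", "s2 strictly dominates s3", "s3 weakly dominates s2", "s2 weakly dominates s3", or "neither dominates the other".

neither dominates the other

Compare s3 to s2 across each choice by Firm A: R1: 1<8, R2: 6>1, R3: 9>1, R4: 5>0.
s3 does better at R2, R3, R4 but worse at R1; neither strategy dominates the other.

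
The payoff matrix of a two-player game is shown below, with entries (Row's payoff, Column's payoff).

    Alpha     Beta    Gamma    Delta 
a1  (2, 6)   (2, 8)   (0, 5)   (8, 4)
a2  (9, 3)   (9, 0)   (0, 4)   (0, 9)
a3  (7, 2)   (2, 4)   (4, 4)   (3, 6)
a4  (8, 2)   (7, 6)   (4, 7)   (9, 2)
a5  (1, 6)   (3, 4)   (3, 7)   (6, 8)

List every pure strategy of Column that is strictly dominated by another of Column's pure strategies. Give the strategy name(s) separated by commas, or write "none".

Alpha: no other strategy beats it everywhere (Beta at a2 (3>0); Gamma at a1 (6>5); Delta at a1 (6>4)).
Beta is not dominated — it holds its own against Alpha at a1 (8>6); Gamma at a1 (8>5); Delta at a1 (8>4).
Gamma is not dominated — it holds its own against Alpha at a2 (4>3); Beta at a2 (4>0); Delta at a1 (5>4).
Nothing dominates Delta: Alpha at a2 (9>3); Beta at a2 (9>0); Gamma at a2 (9>4).

none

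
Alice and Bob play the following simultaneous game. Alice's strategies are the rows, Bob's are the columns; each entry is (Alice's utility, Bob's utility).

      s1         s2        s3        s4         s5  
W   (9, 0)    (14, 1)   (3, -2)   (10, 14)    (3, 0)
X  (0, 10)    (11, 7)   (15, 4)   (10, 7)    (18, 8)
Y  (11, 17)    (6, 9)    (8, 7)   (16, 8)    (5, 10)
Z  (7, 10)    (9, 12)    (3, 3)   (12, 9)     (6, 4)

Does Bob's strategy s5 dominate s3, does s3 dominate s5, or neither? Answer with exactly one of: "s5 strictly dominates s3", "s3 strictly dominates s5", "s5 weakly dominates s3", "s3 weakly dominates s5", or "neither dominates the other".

s5 strictly dominates s3

s5's payoffs vs s3's, by Alice's action — W: 0>-2, X: 8>4, Y: 10>7, Z: 4>3.
s5 gives a strictly higher payoff against every action of Alice, so s5 strictly dominates s3.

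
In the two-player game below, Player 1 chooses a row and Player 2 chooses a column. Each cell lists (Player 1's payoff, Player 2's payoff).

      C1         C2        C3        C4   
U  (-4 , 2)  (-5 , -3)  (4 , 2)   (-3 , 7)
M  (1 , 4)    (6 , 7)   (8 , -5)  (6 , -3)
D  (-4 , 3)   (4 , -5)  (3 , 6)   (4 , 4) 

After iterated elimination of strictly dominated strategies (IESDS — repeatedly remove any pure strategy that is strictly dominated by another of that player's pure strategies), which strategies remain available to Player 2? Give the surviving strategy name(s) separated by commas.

C2

Row U is eliminated: M beats it against every remaining column (C1: 1>-4, C2: 6>-5, C3: 8>4, C4: 6>-3).
For Player 1, M strictly dominates D on the remaining columns (C1: 1>-4, C2: 6>4, C3: 8>3, C4: 6>4); eliminate D.
Column C1 is eliminated: C2 beats it against every remaining row (M: 7>4).
For Player 2, C2 strictly dominates C3 on the remaining rows (M: 7>-5); eliminate C3.
Player 2's strategy C4 is strictly dominated by C2 (M: 7>-3) and is removed.
Among the remaining strategies, none is strictly dominated by another pure strategy of the same player, so the elimination stops.
Surviving strategies — Player 1: {M}; Player 2: {C2}.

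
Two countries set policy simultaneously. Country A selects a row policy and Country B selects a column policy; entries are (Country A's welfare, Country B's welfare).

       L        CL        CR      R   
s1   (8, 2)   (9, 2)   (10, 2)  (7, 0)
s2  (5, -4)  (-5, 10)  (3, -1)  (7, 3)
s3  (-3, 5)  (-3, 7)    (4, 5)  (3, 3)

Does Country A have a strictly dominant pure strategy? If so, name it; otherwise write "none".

s1 fails to dominate s2 at R (7=7).
s2 fails to dominate s1 at L (5<8).
s3 fails to dominate s1 at L (-3<8).
No single strategy dominates all the others.

none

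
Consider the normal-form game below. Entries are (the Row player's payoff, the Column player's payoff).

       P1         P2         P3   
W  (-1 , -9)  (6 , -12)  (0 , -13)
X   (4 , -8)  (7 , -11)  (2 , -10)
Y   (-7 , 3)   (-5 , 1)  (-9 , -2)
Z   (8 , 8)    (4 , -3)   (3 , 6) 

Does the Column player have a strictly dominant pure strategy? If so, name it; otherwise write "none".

P1 vs P2: W: -9>-12, X: -8>-11, Y: 3>1, Z: 8>-3.
P1 vs P3: W: -9>-13, X: -8>-10, Y: 3>-2, Z: 8>6.
P1 strictly beats every other strategy against every opponent action, so it is strictly dominant.

P1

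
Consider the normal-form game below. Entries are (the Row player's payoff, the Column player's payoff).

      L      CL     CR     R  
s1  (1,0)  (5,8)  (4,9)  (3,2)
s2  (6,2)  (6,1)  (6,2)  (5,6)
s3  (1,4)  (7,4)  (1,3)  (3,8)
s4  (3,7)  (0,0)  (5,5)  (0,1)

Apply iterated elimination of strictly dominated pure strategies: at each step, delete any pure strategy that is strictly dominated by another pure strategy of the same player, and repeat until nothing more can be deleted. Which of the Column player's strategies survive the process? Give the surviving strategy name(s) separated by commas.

R

For the Row player, s2 strictly dominates s1 on the remaining columns (L: 6>1, CL: 6>5, CR: 6>4, R: 5>3); eliminate s1.
The Row player's strategy s4 is strictly dominated by s2 (L: 6>3, CL: 6>0, CR: 6>5, R: 5>0) and is removed.
For the Column player, R strictly dominates L on the remaining rows (s2: 6>2, s3: 8>4); eliminate L.
Column CL is eliminated: R beats it against every remaining row (s2: 6>1, s3: 8>4).
The Row player's strategy s3 is strictly dominated by s2 (CR: 6>1, R: 5>3) and is removed.
For the Column player, R strictly dominates CR on the remaining rows (s2: 6>2); eliminate CR.
Among the remaining strategies, none is strictly dominated by another pure strategy of the same player, so the elimination stops.
Surviving strategies — the Row player: {s2}; the Column player: {R}.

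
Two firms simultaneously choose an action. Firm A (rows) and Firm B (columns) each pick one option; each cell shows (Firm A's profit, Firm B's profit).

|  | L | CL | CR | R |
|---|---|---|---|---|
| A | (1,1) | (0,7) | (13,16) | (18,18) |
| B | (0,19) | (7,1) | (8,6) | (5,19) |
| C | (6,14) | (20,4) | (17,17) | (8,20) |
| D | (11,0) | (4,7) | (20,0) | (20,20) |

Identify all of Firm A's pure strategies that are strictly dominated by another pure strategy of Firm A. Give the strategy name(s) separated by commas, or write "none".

A: dominated, since D does at least as well everywhere (L: 11>1, CL: 4>0, CR: 20>13, R: 20>18).
B: dominated, since C does at least as well everywhere (L: 6>0, CL: 20>7, CR: 17>8, R: 8>5).
C is not dominated — it holds its own against A at L (6>1); B at L (6>0); D at CL (20>4).
Nothing dominates D: A at L (11>1); B at L (11>0); C at L (11>6).

A, B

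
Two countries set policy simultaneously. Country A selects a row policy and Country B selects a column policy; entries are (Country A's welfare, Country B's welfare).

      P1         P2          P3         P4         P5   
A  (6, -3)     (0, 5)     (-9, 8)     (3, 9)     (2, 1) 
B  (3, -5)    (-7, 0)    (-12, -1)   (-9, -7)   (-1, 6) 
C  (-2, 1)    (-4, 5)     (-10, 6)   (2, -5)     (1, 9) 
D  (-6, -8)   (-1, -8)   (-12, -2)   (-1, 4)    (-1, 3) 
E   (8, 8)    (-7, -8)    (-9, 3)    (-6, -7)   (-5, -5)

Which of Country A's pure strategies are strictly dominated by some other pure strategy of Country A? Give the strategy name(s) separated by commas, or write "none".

B, C, D

Nothing dominates A: B at P1 (6>3); C at P1 (6>-2); D at P1 (6>-6); E at P2 (0>-7).
A strictly dominates B — P1: 6>3, P2: 0>-7, P3: -9>-12, P4: 3>-9, P5: 2>-1.
C is strictly dominated by A (P1: 6>-2, P2: 0>-4, P3: -9>-10, P4: 3>2, P5: 2>1).
D is strictly dominated by A (P1: 6>-6, P2: 0>-1, P3: -9>-12, P4: 3>-1, P5: 2>-1).
E: no other strategy beats it everywhere (A at P1 (8>6); B at P1 (8>3); C at P1 (8>-2); D at P1 (8>-6)).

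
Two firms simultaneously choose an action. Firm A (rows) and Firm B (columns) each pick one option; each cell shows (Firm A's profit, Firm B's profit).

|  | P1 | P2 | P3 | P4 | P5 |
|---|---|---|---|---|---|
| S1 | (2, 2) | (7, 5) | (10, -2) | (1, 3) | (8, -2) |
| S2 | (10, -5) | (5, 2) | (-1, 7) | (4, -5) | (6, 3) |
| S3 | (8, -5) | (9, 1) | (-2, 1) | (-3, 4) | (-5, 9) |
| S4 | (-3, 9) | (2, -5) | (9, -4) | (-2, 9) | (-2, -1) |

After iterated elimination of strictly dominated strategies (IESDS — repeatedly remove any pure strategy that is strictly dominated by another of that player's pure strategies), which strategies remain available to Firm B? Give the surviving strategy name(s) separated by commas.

P2, P3, P4, P5

Row S4 is eliminated: S1 beats it against every remaining column (P1: 2>-3, P2: 7>2, P3: 10>9, P4: 1>-2, P5: 8>-2).
Column P1 is eliminated: P2 beats it against every remaining row (S1: 5>2, S2: 2>-5, S3: 1>-5).
Among the remaining strategies, none is strictly dominated by another pure strategy of the same player, so the elimination stops.
Surviving strategies — Firm A: {S1, S2, S3}; Firm B: {P2, P3, P4, P5}.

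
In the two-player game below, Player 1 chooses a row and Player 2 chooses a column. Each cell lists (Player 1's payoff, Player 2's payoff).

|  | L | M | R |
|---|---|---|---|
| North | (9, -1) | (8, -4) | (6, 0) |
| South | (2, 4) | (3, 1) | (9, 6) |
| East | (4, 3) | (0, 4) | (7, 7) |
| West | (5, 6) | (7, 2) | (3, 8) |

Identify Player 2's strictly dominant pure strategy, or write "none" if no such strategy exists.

R

R vs L: North: 0>-1, South: 6>4, East: 7>3, West: 8>6.
R vs M: North: 0>-4, South: 6>1, East: 7>4, West: 8>2.
R strictly beats every other strategy against every opponent action, so it is strictly dominant.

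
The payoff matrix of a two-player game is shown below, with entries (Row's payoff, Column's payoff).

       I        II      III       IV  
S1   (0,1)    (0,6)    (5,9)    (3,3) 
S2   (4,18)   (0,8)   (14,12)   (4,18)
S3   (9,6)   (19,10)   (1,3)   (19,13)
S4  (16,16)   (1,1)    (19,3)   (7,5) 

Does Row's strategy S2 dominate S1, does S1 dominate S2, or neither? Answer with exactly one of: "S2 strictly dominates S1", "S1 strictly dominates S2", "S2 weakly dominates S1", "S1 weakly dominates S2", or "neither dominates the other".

Compare S2 to S1 across each opponent action: I: 4>0, II: 0=0, III: 14>5, IV: 4>3.
S2 is at least as good everywhere and strictly better somewhere (tied only at II), so S2 weakly but not strictly dominates S1.

S2 weakly dominates S1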